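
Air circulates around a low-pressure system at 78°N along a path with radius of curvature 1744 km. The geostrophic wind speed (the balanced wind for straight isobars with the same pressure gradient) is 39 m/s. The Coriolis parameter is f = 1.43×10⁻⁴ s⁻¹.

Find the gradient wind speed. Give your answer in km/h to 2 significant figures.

120 km/h

Around a low, centrifugal force acts outward with Coriolis, so pressure-gradient force balances both:
(1/ρ)|∂P/∂n| = fV + V²/R  →  V² + fR·V − fR·V_g = 0
With fR = 1.43×10⁻⁴ × 1744×10³ m = 249 m/s:
V = [−fR + √((fR)² + 4 fR V_g)]/2 = [−249 + √(249² + 4×249×39)]/2 = 34.3 m/s
Subgeostrophic (V < V_g = 39 m/s), as expected around a low.
Converting: 34.3 m/s × 3.6 = 120 km/h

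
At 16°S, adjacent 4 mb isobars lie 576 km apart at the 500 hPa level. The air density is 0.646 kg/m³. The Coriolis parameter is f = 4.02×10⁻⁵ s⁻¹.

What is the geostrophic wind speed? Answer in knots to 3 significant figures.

Pressure gradient: |∂P/∂n| = 400 Pa / 576000 m = 6.94×10⁻⁴ Pa/m
Geostrophic balance (pressure-gradient force = Coriolis force):
V_g = (1/(fρ)) |∂P/∂n| = 6.94×10⁻⁴ / (4.02×10⁻⁵ × 0.646) = 26.7 m/s
Converting: 26.7 m/s × 1.944 = 52.0 knots

52.0 knots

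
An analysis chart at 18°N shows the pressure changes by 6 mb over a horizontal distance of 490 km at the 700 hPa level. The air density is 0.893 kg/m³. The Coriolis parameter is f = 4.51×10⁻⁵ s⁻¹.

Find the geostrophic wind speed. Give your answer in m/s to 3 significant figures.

30.4 m/s

Pressure gradient: |∂P/∂n| = 600 Pa / 490000 m = 1.22×10⁻³ Pa/m
Geostrophic balance (pressure-gradient force = Coriolis force):
V_g = (1/(fρ)) |∂P/∂n| = 1.22×10⁻³ / (4.51×10⁻⁵ × 0.893) = 30.4 m/s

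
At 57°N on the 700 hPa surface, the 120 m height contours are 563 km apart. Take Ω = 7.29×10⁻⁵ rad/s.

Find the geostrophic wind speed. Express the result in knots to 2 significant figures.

Coriolis parameter at 57°N:
f = 2Ω sin φ = 2 × 7.29×10⁻⁵ × sin 57° = 1.22×10⁻⁴ s⁻¹
Height gradient: |∂Z/∂n| = 120 m / 563000 m = 2.13×10⁻⁴
On a pressure surface, geostrophic balance gives V_g = (g/f)|∂Z/∂n|:
V_g = 9.81 × 2.13×10⁻⁴ / 1.22×10⁻⁴ = 17.1 m/s
Converting: 17.1 m/s × 1.944 = 33 knots

33 knots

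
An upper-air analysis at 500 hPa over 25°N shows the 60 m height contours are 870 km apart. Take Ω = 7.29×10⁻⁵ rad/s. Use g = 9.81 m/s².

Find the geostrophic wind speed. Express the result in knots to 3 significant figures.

21.3 knots

Coriolis parameter at 25°N:
f = 2Ω sin φ = 2 × 7.29×10⁻⁵ × sin 25° = 6.16×10⁻⁵ s⁻¹
Height gradient: |∂Z/∂n| = 60 m / 870000 m = 6.90×10⁻⁵
On a pressure surface, geostrophic balance gives V_g = (g/f)|∂Z/∂n|:
V_g = 9.81 × 6.90×10⁻⁵ / 6.16×10⁻⁵ = 11.0 m/s
Converting: 11.0 m/s × 1.944 = 21.3 knots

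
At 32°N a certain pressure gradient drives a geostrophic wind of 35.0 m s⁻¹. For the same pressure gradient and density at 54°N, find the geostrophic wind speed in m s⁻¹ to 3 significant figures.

With the same pressure gradient and density, V_g ∝ 1/f ∝ 1/sin φ.
V₂ = V₁ · sin φ₁ / sin φ₂ = 35.0 × sin 32° / sin 54°
V₂ = 35.0 × 0.5299/0.8090 = 22.9 m s⁻¹

22.9 m s⁻¹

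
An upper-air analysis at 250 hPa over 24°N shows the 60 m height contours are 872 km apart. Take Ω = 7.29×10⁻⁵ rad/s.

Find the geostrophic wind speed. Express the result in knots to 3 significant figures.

22.1 knots

Coriolis parameter at 24°N:
f = 2Ω sin φ = 2 × 7.29×10⁻⁵ × sin 24° = 5.93×10⁻⁵ s⁻¹
Height gradient: |∂Z/∂n| = 60 m / 872000 m = 6.88×10⁻⁵
On a pressure surface, geostrophic balance gives V_g = (g/f)|∂Z/∂n|:
V_g = 9.81 × 6.88×10⁻⁵ / 5.93×10⁻⁵ = 11.4 m/s
Converting: 11.4 m/s × 1.944 = 22.1 knots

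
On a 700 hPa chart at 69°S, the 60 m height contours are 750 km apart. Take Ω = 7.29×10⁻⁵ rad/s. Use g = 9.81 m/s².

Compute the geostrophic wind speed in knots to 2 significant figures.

11 knots

Coriolis parameter at 69°S:
f = 2Ω sin φ = 2 × 7.29×10⁻⁵ × sin 69° = 1.36×10⁻⁴ s⁻¹
Height gradient: |∂Z/∂n| = 60 m / 750000 m = 8.00×10⁻⁵
On a pressure surface, geostrophic balance gives V_g = (g/f)|∂Z/∂n|:
V_g = 9.81 × 8.00×10⁻⁵ / 1.36×10⁻⁴ = 5.77 m/s
Converting: 5.77 m/s × 1.944 = 11 knots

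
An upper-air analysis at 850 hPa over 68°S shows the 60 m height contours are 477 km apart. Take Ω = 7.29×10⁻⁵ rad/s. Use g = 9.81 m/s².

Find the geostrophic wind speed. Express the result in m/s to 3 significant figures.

Coriolis parameter at 68°S:
f = 2Ω sin φ = 2 × 7.29×10⁻⁵ × sin 68° = 1.35×10⁻⁴ s⁻¹
Height gradient: |∂Z/∂n| = 60 m / 477000 m = 1.26×10⁻⁴
On a pressure surface, geostrophic balance gives V_g = (g/f)|∂Z/∂n|:
V_g = 9.81 × 1.26×10⁻⁴ / 1.35×10⁻⁴ = 9.13 m/s

9.13 m/s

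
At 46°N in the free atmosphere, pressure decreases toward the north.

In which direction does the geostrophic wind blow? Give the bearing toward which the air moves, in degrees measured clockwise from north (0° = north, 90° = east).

090°

The pressure-gradient force points toward the north (bearing 000°).
Geostrophic balance: in the Northern Hemisphere the Coriolis force deflects motion to the right, so the geostrophic wind blows 90° to the right of the pressure-gradient force (low pressure on the left).
Rotating 000° by 90° clockwise gives 090° — the wind blows toward the east.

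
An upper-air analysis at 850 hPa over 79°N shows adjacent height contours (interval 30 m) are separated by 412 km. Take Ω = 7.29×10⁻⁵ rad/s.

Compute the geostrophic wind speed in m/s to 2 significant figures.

Coriolis parameter at 79°N:
f = 2Ω sin φ = 2 × 7.29×10⁻⁵ × sin 79° = 1.43×10⁻⁴ s⁻¹
Height gradient: |∂Z/∂n| = 30 m / 412000 m = 7.28×10⁻⁵
On a pressure surface, geostrophic balance gives V_g = (g/f)|∂Z/∂n|:
V_g = 9.81 × 7.28×10⁻⁵ / 1.43×10⁻⁴ = 4.99 m/s

5.0 m/s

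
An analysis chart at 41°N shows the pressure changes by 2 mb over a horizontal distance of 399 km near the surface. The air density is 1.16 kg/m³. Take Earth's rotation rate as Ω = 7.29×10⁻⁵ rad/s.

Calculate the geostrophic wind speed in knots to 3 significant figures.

Coriolis parameter at 41°N:
f = 2Ω sin φ = 2 × 7.29×10⁻⁵ × sin 41° = 9.57×10⁻⁵ s⁻¹
Pressure gradient: |∂P/∂n| = 200 Pa / 399000 m = 5.01×10⁻⁴ Pa/m
Geostrophic balance (pressure-gradient force = Coriolis force):
V_g = (1/(fρ)) |∂P/∂n| = 5.01×10⁻⁴ / (9.57×10⁻⁵ × 1.16) = 4.52 m/s
Converting: 4.52 m/s × 1.944 = 8.78 knots

8.78 knots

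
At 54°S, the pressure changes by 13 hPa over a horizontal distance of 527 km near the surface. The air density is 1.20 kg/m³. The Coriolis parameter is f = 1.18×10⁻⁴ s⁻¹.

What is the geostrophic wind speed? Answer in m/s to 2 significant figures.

17 m/s

Pressure gradient: |∂P/∂n| = 1300 Pa / 527000 m = 2.47×10⁻³ Pa/m
Geostrophic balance (pressure-gradient force = Coriolis force):
V_g = (1/(fρ)) |∂P/∂n| = 2.47×10⁻³ / (1.18×10⁻⁴ × 1.20) = 17.4 m/s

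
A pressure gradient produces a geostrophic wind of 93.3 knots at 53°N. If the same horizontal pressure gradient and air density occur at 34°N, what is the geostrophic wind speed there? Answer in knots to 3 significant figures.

With the same pressure gradient and density, V_g ∝ 1/f ∝ 1/sin φ.
V₂ = V₁ · sin φ₁ / sin φ₂ = 93.3 × sin 53° / sin 34°
V₂ = 93.3 × 0.7986/0.5592 = 133 knots

133 knots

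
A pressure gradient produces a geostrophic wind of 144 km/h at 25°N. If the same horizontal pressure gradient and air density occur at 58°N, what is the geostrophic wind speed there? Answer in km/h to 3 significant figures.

With the same pressure gradient and density, V_g ∝ 1/f ∝ 1/sin φ.
V₂ = V₁ · sin φ₁ / sin φ₂ = 144 × sin 25° / sin 58°
V₂ = 144 × 0.4226/0.8480 = 71.8 km/h

71.8 km/h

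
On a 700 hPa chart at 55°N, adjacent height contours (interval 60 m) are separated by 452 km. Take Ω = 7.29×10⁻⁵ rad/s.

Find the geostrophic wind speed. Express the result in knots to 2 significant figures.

Coriolis parameter at 55°N:
f = 2Ω sin φ = 2 × 7.29×10⁻⁵ × sin 55° = 1.19×10⁻⁴ s⁻¹
Height gradient: |∂Z/∂n| = 60 m / 452000 m = 1.33×10⁻⁴
On a pressure surface, geostrophic balance gives V_g = (g/f)|∂Z/∂n|:
V_g = 9.81 × 1.33×10⁻⁴ / 1.19×10⁻⁴ = 10.9 m/s
Converting: 10.9 m/s × 1.944 = 21 knots

21 knots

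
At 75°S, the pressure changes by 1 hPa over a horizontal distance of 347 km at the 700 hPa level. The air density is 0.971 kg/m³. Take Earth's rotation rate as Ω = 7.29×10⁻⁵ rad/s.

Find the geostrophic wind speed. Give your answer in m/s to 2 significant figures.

Coriolis parameter at 75°S:
f = 2Ω sin φ = 2 × 7.29×10⁻⁵ × sin 75° = 1.41×10⁻⁴ s⁻¹
Pressure gradient: |∂P/∂n| = 100 Pa / 347000 m = 2.88×10⁻⁴ Pa/m
Geostrophic balance (pressure-gradient force = Coriolis force):
V_g = (1/(fρ)) |∂P/∂n| = 2.88×10⁻⁴ / (1.41×10⁻⁴ × 0.971) = 2.11 m/s

2.1 m/s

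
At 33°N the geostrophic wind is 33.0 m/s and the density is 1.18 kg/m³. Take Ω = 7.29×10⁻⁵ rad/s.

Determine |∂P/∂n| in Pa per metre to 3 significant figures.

Coriolis parameter at 33°N:
f = 2Ω sin φ = 2 × 7.29×10⁻⁵ × sin 33° = 7.94×10⁻⁵ s⁻¹
Geostrophic balance rearranged: |∂P/∂n| = f ρ V_g
|∂P/∂n| = 7.94×10⁻⁵ × 1.18 × 33.0 = 3.09×10⁻³ Pa/m

3.09×10⁻³ Pa/m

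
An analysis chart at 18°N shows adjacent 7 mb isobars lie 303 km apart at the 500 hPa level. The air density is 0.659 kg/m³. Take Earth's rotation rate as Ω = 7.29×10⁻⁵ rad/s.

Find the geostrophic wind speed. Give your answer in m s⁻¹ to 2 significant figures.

78 m s⁻¹

Coriolis parameter at 18°N:
f = 2Ω sin φ = 2 × 7.29×10⁻⁵ × sin 18° = 4.51×10⁻⁵ s⁻¹
Pressure gradient: |∂P/∂n| = 700 Pa / 303000 m = 2.31×10⁻³ Pa/m
Geostrophic balance (pressure-gradient force = Coriolis force):
V_g = (1/(fρ)) |∂P/∂n| = 2.31×10⁻³ / (4.51×10⁻⁵ × 0.659) = 77.8 m/s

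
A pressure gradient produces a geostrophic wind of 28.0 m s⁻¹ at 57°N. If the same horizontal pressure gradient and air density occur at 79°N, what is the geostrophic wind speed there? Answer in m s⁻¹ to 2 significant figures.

With the same pressure gradient and density, V_g ∝ 1/f ∝ 1/sin φ.
V₂ = V₁ · sin φ₁ / sin φ₂ = 28.0 × sin 57° / sin 79°
V₂ = 28.0 × 0.8387/0.9816 = 24 m s⁻¹

24 m s⁻¹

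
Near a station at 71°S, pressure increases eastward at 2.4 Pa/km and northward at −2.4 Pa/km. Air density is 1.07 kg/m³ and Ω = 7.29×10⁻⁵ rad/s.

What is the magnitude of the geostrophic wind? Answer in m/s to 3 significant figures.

Coriolis parameter at 71°S:
f = 2Ω sin φ = 2 × 7.29×10⁻⁵ × sin 71° = 1.38×10⁻⁴ s⁻¹
In the Southern Hemisphere f is negative: f = −1.38×10⁻⁴ s⁻¹.
Component geostrophic relations (x east, y north):
u_g = −(1/(fρ)) ∂P/∂y,  v_g = (1/(fρ)) ∂P/∂x
u_g = −(−2.4×10⁻³)/(−1.38×10⁻⁴ × 1.07) = −16.3 m/s;  v_g = (2.4×10⁻³)/(−1.38×10⁻⁴ × 1.07) = −16.3 m/s
|V_g| = √(u_g² + v_g²) = 23.0 m/s

23.0 m/s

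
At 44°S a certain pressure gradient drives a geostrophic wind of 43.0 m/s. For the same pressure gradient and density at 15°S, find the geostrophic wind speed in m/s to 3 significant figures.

With the same pressure gradient and density, V_g ∝ 1/f ∝ 1/sin φ.
V₂ = V₁ · sin φ₁ / sin φ₂ = 43.0 × sin 44° / sin 15°
V₂ = 43.0 × 0.6947/0.2588 = 115 m/s

115 m/s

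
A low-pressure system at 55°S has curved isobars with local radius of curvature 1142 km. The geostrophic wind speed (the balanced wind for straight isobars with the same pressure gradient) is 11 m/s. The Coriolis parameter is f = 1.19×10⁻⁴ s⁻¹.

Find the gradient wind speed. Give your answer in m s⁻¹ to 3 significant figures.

10.2 m s⁻¹

Around a low, centrifugal force acts outward with Coriolis, so pressure-gradient force balances both:
(1/ρ)|∂P/∂n| = fV + V²/R  →  V² + fR·V − fR·V_g = 0
With fR = 1.19×10⁻⁴ × 1142×10³ m = 136 m/s:
V = [−fR + √((fR)² + 4 fR V_g)]/2 = [−136 + √(136² + 4×136×11)]/2 = 10.2 m/s
Subgeostrophic (V < V_g = 11 m/s), as expected around a low.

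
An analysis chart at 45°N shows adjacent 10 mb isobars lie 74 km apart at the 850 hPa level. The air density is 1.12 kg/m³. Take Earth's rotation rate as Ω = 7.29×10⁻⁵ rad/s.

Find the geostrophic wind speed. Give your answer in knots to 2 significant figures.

230 knots

Coriolis parameter at 45°N:
f = 2Ω sin φ = 2 × 7.29×10⁻⁵ × sin 45° = 1.03×10⁻⁴ s⁻¹
Pressure gradient: |∂P/∂n| = 1000 Pa / 74000 m = 1.35×10⁻² Pa/m
Geostrophic balance (pressure-gradient force = Coriolis force):
V_g = (1/(fρ)) |∂P/∂n| = 1.35×10⁻² / (1.03×10⁻⁴ × 1.12) = 117 m/s
Converting: 117 m/s × 1.944 = 230 knots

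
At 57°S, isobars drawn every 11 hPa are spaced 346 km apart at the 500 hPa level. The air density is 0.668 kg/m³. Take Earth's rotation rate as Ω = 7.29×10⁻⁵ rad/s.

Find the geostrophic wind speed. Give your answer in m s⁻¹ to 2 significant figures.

39 m s⁻¹

Coriolis parameter at 57°S:
f = 2Ω sin φ = 2 × 7.29×10⁻⁵ × sin 57° = 1.22×10⁻⁴ s⁻¹
Pressure gradient: |∂P/∂n| = 1100 Pa / 346000 m = 3.18×10⁻³ Pa/m
Geostrophic balance (pressure-gradient force = Coriolis force):
V_g = (1/(fρ)) |∂P/∂n| = 3.18×10⁻³ / (1.22×10⁻⁴ × 0.668) = 38.9 m/s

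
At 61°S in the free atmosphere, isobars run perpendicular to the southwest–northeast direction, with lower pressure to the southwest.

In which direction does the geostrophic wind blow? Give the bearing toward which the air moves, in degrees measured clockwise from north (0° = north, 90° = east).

The pressure-gradient force points toward the southwest (bearing 225°).
Geostrophic balance: in the Southern Hemisphere the Coriolis force deflects motion to the left, so the geostrophic wind blows 90° to the left of the pressure-gradient force (low pressure on the right).
Rotating 225° by 90° counterclockwise gives 135° — the wind blows toward the southeast.

135°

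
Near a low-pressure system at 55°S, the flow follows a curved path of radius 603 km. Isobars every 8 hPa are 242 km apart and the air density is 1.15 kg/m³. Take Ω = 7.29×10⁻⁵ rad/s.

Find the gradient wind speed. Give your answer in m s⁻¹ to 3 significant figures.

19.0 m s⁻¹

Coriolis parameter at 55°S:
f = 2Ω sin φ = 2 × 7.29×10⁻⁵ × sin 55° = 1.19×10⁻⁴ s⁻¹
Pressure gradient: |∂P/∂n| = 800 Pa / 242000 m = 3.31×10⁻³ Pa/m
Geostrophic speed: V_g = |∂P/∂n|/(fρ) = 3.31×10⁻³/(1.19×10⁻⁴ × 1.15) = 24.1 m/s
Around a low, centrifugal force acts outward with Coriolis, so pressure-gradient force balances both:
(1/ρ)|∂P/∂n| = fV + V²/R  →  V² + fR·V − fR·V_g = 0
With fR = 1.19×10⁻⁴ × 603×10³ m = 72.0 m/s:
V = [−fR + √((fR)² + 4 fR V_g)]/2 = [−72.0 + √(72.0² + 4×72.0×24.1)]/2 = 19 m/s
Subgeostrophic (V < V_g = 24.1 m/s), as expected around a low.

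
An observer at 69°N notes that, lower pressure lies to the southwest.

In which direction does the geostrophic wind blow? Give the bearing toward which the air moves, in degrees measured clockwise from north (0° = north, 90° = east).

The pressure-gradient force points toward the southwest (bearing 225°).
Geostrophic balance: in the Northern Hemisphere the Coriolis force deflects motion to the right, so the geostrophic wind blows 90° to the right of the pressure-gradient force (low pressure on the left).
Rotating 225° by 90° clockwise gives 315° — the wind blows toward the northwest.

315°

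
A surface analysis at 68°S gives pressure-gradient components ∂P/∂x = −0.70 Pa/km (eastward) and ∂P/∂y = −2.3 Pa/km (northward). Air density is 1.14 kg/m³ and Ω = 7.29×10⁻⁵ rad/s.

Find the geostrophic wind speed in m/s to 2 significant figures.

Coriolis parameter at 68°S:
f = 2Ω sin φ = 2 × 7.29×10⁻⁵ × sin 68° = 1.35×10⁻⁴ s⁻¹
In the Southern Hemisphere f is negative: f = −1.35×10⁻⁴ s⁻¹.
Component geostrophic relations (x east, y north):
u_g = −(1/(fρ)) ∂P/∂y,  v_g = (1/(fρ)) ∂P/∂x
u_g = −(−2.3×10⁻³)/(−1.35×10⁻⁴ × 1.14) = −14.9 m/s;  v_g = (−0.70×10⁻³)/(−1.35×10⁻⁴ × 1.14) = 4.54 m/s
|V_g| = √(u_g² + v_g²) = 15.6 m/s

16 m/s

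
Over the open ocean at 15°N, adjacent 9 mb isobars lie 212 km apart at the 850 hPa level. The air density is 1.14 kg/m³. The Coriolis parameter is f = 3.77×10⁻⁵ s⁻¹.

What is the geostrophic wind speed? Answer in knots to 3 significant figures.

Pressure gradient: |∂P/∂n| = 900 Pa / 212000 m = 4.25×10⁻³ Pa/m
Geostrophic balance (pressure-gradient force = Coriolis force):
V_g = (1/(fρ)) |∂P/∂n| = 4.25×10⁻³ / (3.77×10⁻⁵ × 1.14) = 98.8 m/s
Converting: 98.8 m/s × 1.944 = 192 knots

192 knots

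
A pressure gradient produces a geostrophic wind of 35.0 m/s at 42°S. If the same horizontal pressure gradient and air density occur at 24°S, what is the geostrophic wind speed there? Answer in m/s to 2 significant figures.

58 m/s

With the same pressure gradient and density, V_g ∝ 1/f ∝ 1/sin φ.
V₂ = V₁ · sin φ₁ / sin φ₂ = 35.0 × sin 42° / sin 24°
V₂ = 35.0 × 0.6691/0.4067 = 58 m/s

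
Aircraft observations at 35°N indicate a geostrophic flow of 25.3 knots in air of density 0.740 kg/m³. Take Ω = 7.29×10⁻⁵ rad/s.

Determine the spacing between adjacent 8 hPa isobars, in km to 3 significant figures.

Coriolis parameter at 35°N:
f = 2Ω sin φ = 2 × 7.29×10⁻⁵ × sin 35° = 8.36×10⁻⁵ s⁻¹
Wind speed in SI: 25.3 knots = 13.0 m/s
Geostrophic balance rearranged: |∂P/∂n| = f ρ V_g
|∂P/∂n| = 8.36×10⁻⁵ × 0.740 × 13.0 = 8.05×10⁻⁴ Pa/m
Isobar spacing: Δn = ΔP/|∂P/∂n| = 800 Pa / 8.05×10⁻⁴ Pa/m = 993232 m ≈ 993 km

993 km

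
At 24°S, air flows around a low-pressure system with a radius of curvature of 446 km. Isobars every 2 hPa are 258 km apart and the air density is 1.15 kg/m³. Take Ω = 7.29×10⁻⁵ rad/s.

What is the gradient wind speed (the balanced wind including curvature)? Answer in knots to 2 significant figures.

Coriolis parameter at 24°S:
f = 2Ω sin φ = 2 × 7.29×10⁻⁵ × sin 24° = 5.93×10⁻⁵ s⁻¹
Pressure gradient: |∂P/∂n| = 200 Pa / 258000 m = 7.75×10⁻⁴ Pa/m
Geostrophic speed: V_g = |∂P/∂n|/(fρ) = 7.75×10⁻⁴/(5.93×10⁻⁵ × 1.15) = 11.4 m/s
Around a low, centrifugal force acts outward with Coriolis, so pressure-gradient force balances both:
(1/ρ)|∂P/∂n| = fV + V²/R  →  V² + fR·V − fR·V_g = 0
With fR = 5.93×10⁻⁵ × 446×10³ m = 26.4 m/s:
V = [−fR + √((fR)² + 4 fR V_g)]/2 = [−26.4 + √(26.4² + 4×26.4×11.4)]/2 = 8.58 m/s
Subgeostrophic (V < V_g = 11.4 m/s), as expected around a low.
Converting: 8.58 m/s × 1.944 = 17 knots

17 knots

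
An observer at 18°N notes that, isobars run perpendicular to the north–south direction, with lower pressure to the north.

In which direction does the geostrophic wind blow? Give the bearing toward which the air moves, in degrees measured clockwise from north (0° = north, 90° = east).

090°

The pressure-gradient force points toward the north (bearing 000°).
Geostrophic balance: in the Northern Hemisphere the Coriolis force deflects motion to the right, so the geostrophic wind blows 90° to the right of the pressure-gradient force (low pressure on the left).
Rotating 000° by 90° clockwise gives 090° — the wind blows toward the east.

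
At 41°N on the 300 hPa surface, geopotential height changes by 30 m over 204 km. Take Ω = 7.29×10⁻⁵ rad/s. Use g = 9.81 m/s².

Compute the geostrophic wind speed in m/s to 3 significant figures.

Coriolis parameter at 41°N:
f = 2Ω sin φ = 2 × 7.29×10⁻⁵ × sin 41° = 9.57×10⁻⁵ s⁻¹
Height gradient: |∂Z/∂n| = 30 m / 204000 m = 1.47×10⁻⁴
On a pressure surface, geostrophic balance gives V_g = (g/f)|∂Z/∂n|:
V_g = 9.81 × 1.47×10⁻⁴ / 9.57×10⁻⁵ = 15.1 m/s

15.1 m/s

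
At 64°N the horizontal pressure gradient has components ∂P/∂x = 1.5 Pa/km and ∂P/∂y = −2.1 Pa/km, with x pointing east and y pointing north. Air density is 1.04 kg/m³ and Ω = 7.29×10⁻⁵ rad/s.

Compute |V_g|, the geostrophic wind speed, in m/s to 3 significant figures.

18.9 m/s

Coriolis parameter at 64°N:
f = 2Ω sin φ = 2 × 7.29×10⁻⁵ × sin 64° = 1.31×10⁻⁴ s⁻¹
Component geostrophic relations (x east, y north):
u_g = −(1/(fρ)) ∂P/∂y,  v_g = (1/(fρ)) ∂P/∂x
u_g = −(−2.1×10⁻³)/(1.31×10⁻⁴ × 1.04) = 15.4 m/s;  v_g = (1.5×10⁻³)/(1.31×10⁻⁴ × 1.04) = 11.0 m/s
|V_g| = √(u_g² + v_g²) = 18.9 m/s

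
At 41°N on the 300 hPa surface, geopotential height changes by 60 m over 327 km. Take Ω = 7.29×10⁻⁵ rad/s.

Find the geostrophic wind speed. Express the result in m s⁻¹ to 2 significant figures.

19 m s⁻¹

Coriolis parameter at 41°N:
f = 2Ω sin φ = 2 × 7.29×10⁻⁵ × sin 41° = 9.57×10⁻⁵ s⁻¹
Height gradient: |∂Z/∂n| = 60 m / 327000 m = 1.83×10⁻⁴
On a pressure surface, geostrophic balance gives V_g = (g/f)|∂Z/∂n|:
V_g = 9.81 × 1.83×10⁻⁴ / 9.57×10⁻⁵ = 18.8 m/s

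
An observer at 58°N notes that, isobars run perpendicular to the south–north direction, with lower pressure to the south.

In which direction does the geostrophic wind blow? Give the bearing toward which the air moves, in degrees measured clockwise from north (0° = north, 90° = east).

270°

The pressure-gradient force points toward the south (bearing 180°).
Geostrophic balance: in the Northern Hemisphere the Coriolis force deflects motion to the right, so the geostrophic wind blows 90° to the right of the pressure-gradient force (low pressure on the left).
Rotating 180° by 90° clockwise gives 270° — the wind blows toward the west.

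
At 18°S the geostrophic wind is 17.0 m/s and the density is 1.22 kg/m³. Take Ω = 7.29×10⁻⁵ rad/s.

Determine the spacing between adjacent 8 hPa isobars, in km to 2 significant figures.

860 km

Coriolis parameter at 18°S:
f = 2Ω sin φ = 2 × 7.29×10⁻⁵ × sin 18° = 4.51×10⁻⁵ s⁻¹
Geostrophic balance rearranged: |∂P/∂n| = f ρ V_g
|∂P/∂n| = 4.51×10⁻⁵ × 1.22 × 17.0 = 9.34×10⁻⁴ Pa/m
Isobar spacing: Δn = ΔP/|∂P/∂n| = 800 Pa / 9.34×10⁻⁴ Pa/m = 856133 m ≈ 860 km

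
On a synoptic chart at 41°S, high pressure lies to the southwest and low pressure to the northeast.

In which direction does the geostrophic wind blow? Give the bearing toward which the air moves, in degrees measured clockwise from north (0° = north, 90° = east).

315°

The pressure-gradient force points toward the northeast (bearing 045°).
Geostrophic balance: in the Southern Hemisphere the Coriolis force deflects motion to the left, so the geostrophic wind blows 90° to the left of the pressure-gradient force (low pressure on the right).
Rotating 045° by 90° counterclockwise gives 315° — the wind blows toward the northwest.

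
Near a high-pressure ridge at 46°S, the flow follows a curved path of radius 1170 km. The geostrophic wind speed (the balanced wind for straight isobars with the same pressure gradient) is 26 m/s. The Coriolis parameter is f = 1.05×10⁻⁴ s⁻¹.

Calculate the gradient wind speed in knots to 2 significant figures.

Around a high, pressure-gradient force acts outward with centrifugal, so Coriolis balances both:
fV = (1/ρ)|∂P/∂n| + V²/R  →  V² − fR·V + fR·V_g = 0
With fR = 1.05×10⁻⁴ × 1170×10³ m = 123 m/s:
V = [fR − √((fR)² − 4 fR V_g)]/2 = [123 − √(123² − 4×123×26)]/2 = 37.4 m/s
Supergeostrophic (V > V_g = 26 m/s), as expected around a high.
Converting: 37.4 m/s × 1.944 = 73 knots

73 knots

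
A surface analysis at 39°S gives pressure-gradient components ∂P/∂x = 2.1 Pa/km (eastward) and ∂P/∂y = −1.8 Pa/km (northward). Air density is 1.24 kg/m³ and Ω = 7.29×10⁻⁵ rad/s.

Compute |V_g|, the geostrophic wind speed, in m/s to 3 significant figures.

Coriolis parameter at 39°S:
f = 2Ω sin φ = 2 × 7.29×10⁻⁵ × sin 39° = 9.18×10⁻⁵ s⁻¹
In the Southern Hemisphere f is negative: f = −9.18×10⁻⁵ s⁻¹.
Component geostrophic relations (x east, y north):
u_g = −(1/(fρ)) ∂P/∂y,  v_g = (1/(fρ)) ∂P/∂x
u_g = −(−1.8×10⁻³)/(−9.18×10⁻⁵ × 1.24) = −15.8 m/s;  v_g = (2.1×10⁻³)/(−9.18×10⁻⁵ × 1.24) = −18.5 m/s
|V_g| = √(u_g² + v_g²) = 24.3 m/s

24.3 m/s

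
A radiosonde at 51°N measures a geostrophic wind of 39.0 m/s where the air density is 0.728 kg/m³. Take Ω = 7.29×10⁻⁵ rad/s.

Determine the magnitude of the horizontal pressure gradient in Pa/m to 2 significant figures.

3.2×10⁻³ Pa/m

Coriolis parameter at 51°N:
f = 2Ω sin φ = 2 × 7.29×10⁻⁵ × sin 51° = 1.13×10⁻⁴ s⁻¹
Geostrophic balance rearranged: |∂P/∂n| = f ρ V_g
|∂P/∂n| = 1.13×10⁻⁴ × 0.728 × 39.0 = 3.22×10⁻³ Pa/m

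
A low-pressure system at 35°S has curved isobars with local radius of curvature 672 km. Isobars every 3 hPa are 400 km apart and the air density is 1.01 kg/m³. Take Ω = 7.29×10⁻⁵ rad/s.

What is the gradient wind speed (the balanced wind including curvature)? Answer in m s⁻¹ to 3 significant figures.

Coriolis parameter at 35°S:
f = 2Ω sin φ = 2 × 7.29×10⁻⁵ × sin 35° = 8.36×10⁻⁵ s⁻¹
Pressure gradient: |∂P/∂n| = 300 Pa / 400000 m = 7.50×10⁻⁴ Pa/m
Geostrophic speed: V_g = |∂P/∂n|/(fρ) = 7.50×10⁻⁴/(8.36×10⁻⁵ × 1.01) = 8.88 m/s
Around a low, centrifugal force acts outward with Coriolis, so pressure-gradient force balances both:
(1/ρ)|∂P/∂n| = fV + V²/R  →  V² + fR·V − fR·V_g = 0
With fR = 8.36×10⁻⁵ × 672×10³ m = 56.2 m/s:
V = [−fR + √((fR)² + 4 fR V_g)]/2 = [−56.2 + √(56.2² + 4×56.2×8.88)]/2 = 7.8 m/s
Subgeostrophic (V < V_g = 8.88 m/s), as expected around a low.

7.80 m s⁻¹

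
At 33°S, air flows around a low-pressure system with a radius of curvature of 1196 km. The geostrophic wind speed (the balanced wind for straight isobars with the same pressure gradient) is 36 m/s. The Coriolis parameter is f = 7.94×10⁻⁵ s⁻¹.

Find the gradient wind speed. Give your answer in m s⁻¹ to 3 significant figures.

Around a low, centrifugal force acts outward with Coriolis, so pressure-gradient force balances both:
(1/ρ)|∂P/∂n| = fV + V²/R  →  V² + fR·V − fR·V_g = 0
With fR = 7.94×10⁻⁵ × 1196×10³ m = 95.0 m/s:
V = [−fR + √((fR)² + 4 fR V_g)]/2 = [−95.0 + √(95.0² + 4×95.0×36)]/2 = 27.8 m/s
Subgeostrophic (V < V_g = 36 m/s), as expected around a low.

27.8 m s⁻¹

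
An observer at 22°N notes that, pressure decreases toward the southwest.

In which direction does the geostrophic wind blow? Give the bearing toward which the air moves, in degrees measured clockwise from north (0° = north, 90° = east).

315°

The pressure-gradient force points toward the southwest (bearing 225°).
Geostrophic balance: in the Northern Hemisphere the Coriolis force deflects motion to the right, so the geostrophic wind blows 90° to the right of the pressure-gradient force (low pressure on the left).
Rotating 225° by 90° clockwise gives 315° — the wind blows toward the northwest.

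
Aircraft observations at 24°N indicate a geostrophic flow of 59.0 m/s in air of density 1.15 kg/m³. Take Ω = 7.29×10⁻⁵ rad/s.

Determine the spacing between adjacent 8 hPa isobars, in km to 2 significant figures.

200 km

Coriolis parameter at 24°N:
f = 2Ω sin φ = 2 × 7.29×10⁻⁵ × sin 24° = 5.93×10⁻⁵ s⁻¹
Geostrophic balance rearranged: |∂P/∂n| = f ρ V_g
|∂P/∂n| = 5.93×10⁻⁵ × 1.15 × 59.0 = 4.02×10⁻³ Pa/m
Isobar spacing: Δn = ΔP/|∂P/∂n| = 800 Pa / 4.02×10⁻³ Pa/m = 198824 m ≈ 200 km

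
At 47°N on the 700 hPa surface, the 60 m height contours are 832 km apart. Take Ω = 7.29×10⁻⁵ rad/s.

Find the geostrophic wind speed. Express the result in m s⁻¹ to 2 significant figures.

6.6 m s⁻¹

Coriolis parameter at 47°N:
f = 2Ω sin φ = 2 × 7.29×10⁻⁵ × sin 47° = 1.07×10⁻⁴ s⁻¹
Height gradient: |∂Z/∂n| = 60 m / 832000 m = 7.21×10⁻⁵
On a pressure surface, geostrophic balance gives V_g = (g/f)|∂Z/∂n|:
V_g = 9.81 × 7.21×10⁻⁵ / 1.07×10⁻⁴ = 6.63 m/s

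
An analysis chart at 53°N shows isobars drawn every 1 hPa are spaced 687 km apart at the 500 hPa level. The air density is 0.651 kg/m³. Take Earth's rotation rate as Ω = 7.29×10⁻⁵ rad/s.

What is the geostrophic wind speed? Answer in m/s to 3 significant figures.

1.92 m/s

Coriolis parameter at 53°N:
f = 2Ω sin φ = 2 × 7.29×10⁻⁵ × sin 53° = 1.16×10⁻⁴ s⁻¹
Pressure gradient: |∂P/∂n| = 100 Pa / 687000 m = 1.46×10⁻⁴ Pa/m
Geostrophic balance (pressure-gradient force = Coriolis force):
V_g = (1/(fρ)) |∂P/∂n| = 1.46×10⁻⁴ / (1.16×10⁻⁴ × 0.651) = 1.92 m/s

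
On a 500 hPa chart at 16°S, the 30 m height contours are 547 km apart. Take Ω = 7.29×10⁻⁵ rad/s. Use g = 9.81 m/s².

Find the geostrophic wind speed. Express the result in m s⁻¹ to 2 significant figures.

13 m s⁻¹

Coriolis parameter at 16°S:
f = 2Ω sin φ = 2 × 7.29×10⁻⁵ × sin 16° = 4.02×10⁻⁵ s⁻¹
Height gradient: |∂Z/∂n| = 30 m / 547000 m = 5.48×10⁻⁵
On a pressure surface, geostrophic balance gives V_g = (g/f)|∂Z/∂n|:
V_g = 9.81 × 5.48×10⁻⁵ / 4.02×10⁻⁵ = 13.4 m/s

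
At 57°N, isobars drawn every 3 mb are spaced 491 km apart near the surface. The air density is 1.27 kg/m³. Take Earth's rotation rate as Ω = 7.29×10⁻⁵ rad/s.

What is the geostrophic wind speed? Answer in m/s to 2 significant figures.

Coriolis parameter at 57°N:
f = 2Ω sin φ = 2 × 7.29×10⁻⁵ × sin 57° = 1.22×10⁻⁴ s⁻¹
Pressure gradient: |∂P/∂n| = 300 Pa / 491000 m = 6.11×10⁻⁴ Pa/m
Geostrophic balance (pressure-gradient force = Coriolis force):
V_g = (1/(fρ)) |∂P/∂n| = 6.11×10⁻⁴ / (1.22×10⁻⁴ × 1.27) = 3.93 m/s

3.9 m/s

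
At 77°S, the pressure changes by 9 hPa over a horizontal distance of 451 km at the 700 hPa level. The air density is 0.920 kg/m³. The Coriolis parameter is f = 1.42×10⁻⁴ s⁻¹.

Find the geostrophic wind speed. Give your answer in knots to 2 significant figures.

30 knots

Pressure gradient: |∂P/∂n| = 900 Pa / 451000 m = 2.00×10⁻³ Pa/m
Geostrophic balance (pressure-gradient force = Coriolis force):
V_g = (1/(fρ)) |∂P/∂n| = 2.00×10⁻³ / (1.42×10⁻⁴ × 0.920) = 15.3 m/s
Converting: 15.3 m/s × 1.944 = 30 knots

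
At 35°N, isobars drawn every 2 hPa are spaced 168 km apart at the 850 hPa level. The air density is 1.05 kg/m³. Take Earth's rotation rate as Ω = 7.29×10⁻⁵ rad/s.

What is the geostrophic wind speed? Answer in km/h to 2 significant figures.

49 km/h

Coriolis parameter at 35°N:
f = 2Ω sin φ = 2 × 7.29×10⁻⁵ × sin 35° = 8.36×10⁻⁵ s⁻¹
Pressure gradient: |∂P/∂n| = 200 Pa / 168000 m = 1.19×10⁻³ Pa/m
Geostrophic balance (pressure-gradient force = Coriolis force):
V_g = (1/(fρ)) |∂P/∂n| = 1.19×10⁻³ / (8.36×10⁻⁵ × 1.05) = 13.6 m/s
Converting: 13.6 m/s × 3.6 = 49 km/h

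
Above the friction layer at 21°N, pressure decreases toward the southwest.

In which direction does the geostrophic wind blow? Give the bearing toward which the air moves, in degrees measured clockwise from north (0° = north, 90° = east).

The pressure-gradient force points toward the southwest (bearing 225°).
Geostrophic balance: in the Northern Hemisphere the Coriolis force deflects motion to the right, so the geostrophic wind blows 90° to the right of the pressure-gradient force (low pressure on the left).
Rotating 225° by 90° clockwise gives 315° — the wind blows toward the northwest.

315°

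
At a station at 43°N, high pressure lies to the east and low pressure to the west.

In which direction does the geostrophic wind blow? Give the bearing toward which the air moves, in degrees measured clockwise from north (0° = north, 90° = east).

000°

The pressure-gradient force points toward the west (bearing 270°).
Geostrophic balance: in the Northern Hemisphere the Coriolis force deflects motion to the right, so the geostrophic wind blows 90° to the right of the pressure-gradient force (low pressure on the left).
Rotating 270° by 90° clockwise gives 000° — the wind blows toward the north.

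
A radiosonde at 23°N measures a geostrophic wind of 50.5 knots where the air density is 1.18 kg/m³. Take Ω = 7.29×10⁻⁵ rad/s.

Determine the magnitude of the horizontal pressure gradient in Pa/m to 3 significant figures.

Coriolis parameter at 23°N:
f = 2Ω sin φ = 2 × 7.29×10⁻⁵ × sin 23° = 5.70×10⁻⁵ s⁻¹
Wind speed in SI: 50.5 knots = 26.0 m/s
Geostrophic balance rearranged: |∂P/∂n| = f ρ V_g
|∂P/∂n| = 5.70×10⁻⁵ × 1.18 × 26.0 = 1.75×10⁻³ Pa/m

1.75×10⁻³ Pa/m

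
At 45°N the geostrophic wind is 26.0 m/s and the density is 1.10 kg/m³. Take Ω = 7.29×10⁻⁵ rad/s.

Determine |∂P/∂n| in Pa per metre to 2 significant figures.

2.9×10⁻³ Pa/m

Coriolis parameter at 45°N:
f = 2Ω sin φ = 2 × 7.29×10⁻⁵ × sin 45° = 1.03×10⁻⁴ s⁻¹
Geostrophic balance rearranged: |∂P/∂n| = f ρ V_g
|∂P/∂n| = 1.03×10⁻⁴ × 1.10 × 26.0 = 2.95×10⁻³ Pa/m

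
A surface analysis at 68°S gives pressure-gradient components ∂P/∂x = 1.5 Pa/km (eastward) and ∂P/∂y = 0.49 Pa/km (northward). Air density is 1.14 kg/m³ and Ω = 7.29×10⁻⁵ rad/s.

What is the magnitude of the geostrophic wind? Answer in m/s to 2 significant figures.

10 m/s

Coriolis parameter at 68°S:
f = 2Ω sin φ = 2 × 7.29×10⁻⁵ × sin 68° = 1.35×10⁻⁴ s⁻¹
In the Southern Hemisphere f is negative: f = −1.35×10⁻⁴ s⁻¹.
Component geostrophic relations (x east, y north):
u_g = −(1/(fρ)) ∂P/∂y,  v_g = (1/(fρ)) ∂P/∂x
u_g = −(0.49×10⁻³)/(−1.35×10⁻⁴ × 1.14) = 3.18 m/s;  v_g = (1.5×10⁻³)/(−1.35×10⁻⁴ × 1.14) = −9.73 m/s
|V_g| = √(u_g² + v_g²) = 10.2 m/s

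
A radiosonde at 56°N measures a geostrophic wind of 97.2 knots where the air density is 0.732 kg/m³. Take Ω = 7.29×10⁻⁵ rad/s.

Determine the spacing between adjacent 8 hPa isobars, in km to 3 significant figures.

Coriolis parameter at 56°N:
f = 2Ω sin φ = 2 × 7.29×10⁻⁵ × sin 56° = 1.21×10⁻⁴ s⁻¹
Wind speed in SI: 97.2 knots = 50.0 m/s
Geostrophic balance rearranged: |∂P/∂n| = f ρ V_g
|∂P/∂n| = 1.21×10⁻⁴ × 0.732 × 50.0 = 4.42×10⁻³ Pa/m
Isobar spacing: Δn = ΔP/|∂P/∂n| = 800 Pa / 4.42×10⁻³ Pa/m = 180818 m ≈ 181 km

181 km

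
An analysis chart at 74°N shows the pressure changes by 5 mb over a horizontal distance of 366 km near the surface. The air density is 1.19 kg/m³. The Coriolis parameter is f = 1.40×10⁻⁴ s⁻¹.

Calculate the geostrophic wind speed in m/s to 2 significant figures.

8.2 m/s

Pressure gradient: |∂P/∂n| = 500 Pa / 366000 m = 1.37×10⁻³ Pa/m
Geostrophic balance (pressure-gradient force = Coriolis force):
V_g = (1/(fρ)) |∂P/∂n| = 1.37×10⁻³ / (1.40×10⁻⁴ × 1.19) = 8.20 m/s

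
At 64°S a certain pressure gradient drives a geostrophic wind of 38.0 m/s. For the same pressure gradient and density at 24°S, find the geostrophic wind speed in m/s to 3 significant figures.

With the same pressure gradient and density, V_g ∝ 1/f ∝ 1/sin φ.
V₂ = V₁ · sin φ₁ / sin φ₂ = 38.0 × sin 64° / sin 24°
V₂ = 38.0 × 0.8988/0.4067 = 84.0 m/s

84.0 m/s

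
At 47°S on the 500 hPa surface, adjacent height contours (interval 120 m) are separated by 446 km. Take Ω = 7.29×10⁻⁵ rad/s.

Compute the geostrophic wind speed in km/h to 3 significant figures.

Coriolis parameter at 47°S:
f = 2Ω sin φ = 2 × 7.29×10⁻⁵ × sin 47° = 1.07×10⁻⁴ s⁻¹
Height gradient: |∂Z/∂n| = 120 m / 446000 m = 2.69×10⁻⁴
On a pressure surface, geostrophic balance gives V_g = (g/f)|∂Z/∂n|:
V_g = 9.81 × 2.69×10⁻⁴ / 1.07×10⁻⁴ = 24.8 m/s
Converting: 24.8 m/s × 3.6 = 89.1 km/h

89.1 km/h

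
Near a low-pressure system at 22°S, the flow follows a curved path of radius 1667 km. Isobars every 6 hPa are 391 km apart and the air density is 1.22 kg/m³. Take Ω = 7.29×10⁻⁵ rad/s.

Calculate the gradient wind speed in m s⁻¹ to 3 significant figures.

19.0 m s⁻¹

Coriolis parameter at 22°S:
f = 2Ω sin φ = 2 × 7.29×10⁻⁵ × sin 22° = 5.46×10⁻⁵ s⁻¹
Pressure gradient: |∂P/∂n| = 600 Pa / 391000 m = 1.53×10⁻³ Pa/m
Geostrophic speed: V_g = |∂P/∂n|/(fρ) = 1.53×10⁻³/(5.46×10⁻⁵ × 1.22) = 23.0 m/s
Around a low, centrifugal force acts outward with Coriolis, so pressure-gradient force balances both:
(1/ρ)|∂P/∂n| = fV + V²/R  →  V² + fR·V − fR·V_g = 0
With fR = 5.46×10⁻⁵ × 1667×10³ m = 91.0 m/s:
V = [−fR + √((fR)² + 4 fR V_g)]/2 = [−91.0 + √(91.0² + 4×91.0×23)]/2 = 19 m/s
Subgeostrophic (V < V_g = 23 m/s), as expected around a low.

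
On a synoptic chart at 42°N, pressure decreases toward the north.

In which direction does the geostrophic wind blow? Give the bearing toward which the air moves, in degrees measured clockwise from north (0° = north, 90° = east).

090°

The pressure-gradient force points toward the north (bearing 000°).
Geostrophic balance: in the Northern Hemisphere the Coriolis force deflects motion to the right, so the geostrophic wind blows 90° to the right of the pressure-gradient force (low pressure on the left).
Rotating 000° by 90° clockwise gives 090° — the wind blows toward the east.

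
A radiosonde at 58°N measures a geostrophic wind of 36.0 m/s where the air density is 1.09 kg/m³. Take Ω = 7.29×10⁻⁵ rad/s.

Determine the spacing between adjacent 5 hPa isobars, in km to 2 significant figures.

Coriolis parameter at 58°N:
f = 2Ω sin φ = 2 × 7.29×10⁻⁵ × sin 58° = 1.24×10⁻⁴ s⁻¹
Geostrophic balance rearranged: |∂P/∂n| = f ρ V_g
|∂P/∂n| = 1.24×10⁻⁴ × 1.09 × 36.0 = 4.85×10⁻³ Pa/m
Isobar spacing: Δn = ΔP/|∂P/∂n| = 500 Pa / 4.85×10⁻³ Pa/m = 103054 m ≈ 100 km

100 km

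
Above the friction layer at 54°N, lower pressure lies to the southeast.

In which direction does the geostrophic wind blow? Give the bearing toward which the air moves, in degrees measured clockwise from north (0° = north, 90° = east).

The pressure-gradient force points toward the southeast (bearing 135°).
Geostrophic balance: in the Northern Hemisphere the Coriolis force deflects motion to the right, so the geostrophic wind blows 90° to the right of the pressure-gradient force (low pressure on the left).
Rotating 135° by 90° clockwise gives 225° — the wind blows toward the southwest.

225°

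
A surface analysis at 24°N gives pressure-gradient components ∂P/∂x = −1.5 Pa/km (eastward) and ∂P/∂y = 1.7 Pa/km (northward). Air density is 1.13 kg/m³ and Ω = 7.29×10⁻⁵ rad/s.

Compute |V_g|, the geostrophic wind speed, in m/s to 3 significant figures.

Coriolis parameter at 24°N:
f = 2Ω sin φ = 2 × 7.29×10⁻⁵ × sin 24° = 5.93×10⁻⁵ s⁻¹
Component geostrophic relations (x east, y north):
u_g = −(1/(fρ)) ∂P/∂y,  v_g = (1/(fρ)) ∂P/∂x
u_g = −(1.7×10⁻³)/(5.93×10⁻⁵ × 1.13) = −25.4 m/s;  v_g = (−1.5×10⁻³)/(5.93×10⁻⁵ × 1.13) = −22.4 m/s
|V_g| = √(u_g² + v_g²) = 33.8 m/s

33.8 m/s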